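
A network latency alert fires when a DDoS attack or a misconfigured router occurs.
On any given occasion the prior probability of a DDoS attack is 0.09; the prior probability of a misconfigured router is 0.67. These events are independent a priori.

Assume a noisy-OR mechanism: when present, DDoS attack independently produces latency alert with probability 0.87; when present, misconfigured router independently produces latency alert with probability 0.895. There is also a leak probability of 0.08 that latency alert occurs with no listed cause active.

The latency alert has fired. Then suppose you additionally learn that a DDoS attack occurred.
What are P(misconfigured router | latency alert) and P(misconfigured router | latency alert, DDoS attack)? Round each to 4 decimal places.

P(misconfigured router | latency alert) ≈ 0.9240; P(misconfigured router | latency alert, DDoS attack) ≈ 0.6949

Under noisy-OR, P(latency alert | causes) = 1 − (1−0.08)·∏(1−qᵢ) over the active causes.
Sum P(latency alert|·) weighted by the priors over the 4 (DDoS attack, misconfigured router) configurations:
  P(latency alert) = 0.08*0.91*0.33 + 0.9034*0.91*0.67 + 0.8804*0.09*0.33 + 0.987442*0.09*0.67
        = 0.024024 + 0.550803 + 0.026148 + 0.059543 = 0.660518
Keeping only the misconfigured router-present terms gives 0.610346, so
  P(misconfigured router | latency alert) = 0.610346 / 0.660518 ≈ 0.9240

Now condition on the additional information:
P(latency alert | DDoS attack) = 0.8804×0.33 + 0.987442×0.67 = 0.290532 + 0.661586 = 0.952118
Of this, 0.661586 comes from 0.987442×0.67 (the misconfigured router=true cases).
P(misconfigured router | latency alert, DDoS attack) = 0.661586 / 0.952118 ≈ 0.6949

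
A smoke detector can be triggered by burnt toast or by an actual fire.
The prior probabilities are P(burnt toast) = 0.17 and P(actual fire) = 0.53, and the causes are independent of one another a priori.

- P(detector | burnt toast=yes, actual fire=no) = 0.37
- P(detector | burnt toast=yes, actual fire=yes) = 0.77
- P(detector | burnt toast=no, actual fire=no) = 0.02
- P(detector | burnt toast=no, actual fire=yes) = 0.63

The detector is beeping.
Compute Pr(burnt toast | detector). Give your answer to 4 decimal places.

Pr(burnt toast | detector) ≈ 0.2577

By total probability over the 4 (burnt toast, actual fire) configurations:
  P(detector) = 0.02·0.83·0.47 + 0.63·0.83·0.53 + 0.37·0.17·0.47 + 0.77·0.17·0.53
        = 0.007802 + 0.277137 + 0.029563 + 0.069377 = 0.383879
The terms with burnt toast present sum to 0.098940, so
  P(burnt toast | detector) = 0.098940 / 0.383879 ≈ 0.2577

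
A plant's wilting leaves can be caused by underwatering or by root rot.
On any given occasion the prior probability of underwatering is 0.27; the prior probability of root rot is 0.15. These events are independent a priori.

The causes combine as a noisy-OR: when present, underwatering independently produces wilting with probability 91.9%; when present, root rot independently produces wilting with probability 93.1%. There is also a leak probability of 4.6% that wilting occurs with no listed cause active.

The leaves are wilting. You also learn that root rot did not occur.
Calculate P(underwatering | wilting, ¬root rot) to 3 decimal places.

Under noisy-OR, P(wilting | causes) = 1 − (1−0.046)·∏(1−qᵢ) over the active causes.
Enumerate both values of underwatering and weight by the priors:
  P(wilting | ¬root rot) = 0.046×0.73 + 0.922726×0.27
        = 0.033580 + 0.249136 = 0.282716
Keeping only the underwatering-present terms gives 0.249136, so
  P(underwatering | wilting, ¬root rot) = 0.249136 / 0.282716 ≈ 0.881

P(underwatering | wilting, ¬root rot) ≈ 0.881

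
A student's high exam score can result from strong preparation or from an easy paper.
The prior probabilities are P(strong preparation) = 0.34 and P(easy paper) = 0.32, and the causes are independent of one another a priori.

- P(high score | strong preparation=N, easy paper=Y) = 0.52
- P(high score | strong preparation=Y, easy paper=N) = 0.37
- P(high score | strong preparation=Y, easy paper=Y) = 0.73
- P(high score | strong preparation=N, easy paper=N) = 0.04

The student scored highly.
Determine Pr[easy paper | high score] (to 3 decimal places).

Pr[easy paper | high score] ≈ 0.646

Enumerate the 4 (strong preparation, easy paper) configurations and weight by the priors:
  P(high score) = 0.04×0.66×0.68 + 0.52×0.66×0.32 + 0.37×0.34×0.68 + 0.73×0.34×0.32
        = 0.017952 + 0.109824 + 0.085544 + 0.079424 = 0.292744
Configurations with easy paper contribute 0.189248, so
  P(easy paper | high score) = 0.189248 / 0.292744 ≈ 0.646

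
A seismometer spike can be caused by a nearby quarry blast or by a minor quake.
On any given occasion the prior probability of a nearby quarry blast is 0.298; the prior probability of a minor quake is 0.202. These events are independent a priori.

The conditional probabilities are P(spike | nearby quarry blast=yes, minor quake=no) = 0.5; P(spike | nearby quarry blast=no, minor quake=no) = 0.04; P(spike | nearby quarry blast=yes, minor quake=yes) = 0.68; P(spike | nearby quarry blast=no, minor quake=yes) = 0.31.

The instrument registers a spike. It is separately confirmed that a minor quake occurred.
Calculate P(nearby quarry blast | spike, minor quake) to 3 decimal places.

P(nearby quarry blast | spike, minor quake) ≈ 0.482

P(spike | minor quake) = 0.31*0.702 + 0.68*0.298 = 0.217620 + 0.202640 = 0.420260
The nearby quarry blast-present share is 0.68*0.298 = 0.202640.
So P(nearby quarry blast | spike, minor quake) = 0.202640/0.420260 ≈ 0.482.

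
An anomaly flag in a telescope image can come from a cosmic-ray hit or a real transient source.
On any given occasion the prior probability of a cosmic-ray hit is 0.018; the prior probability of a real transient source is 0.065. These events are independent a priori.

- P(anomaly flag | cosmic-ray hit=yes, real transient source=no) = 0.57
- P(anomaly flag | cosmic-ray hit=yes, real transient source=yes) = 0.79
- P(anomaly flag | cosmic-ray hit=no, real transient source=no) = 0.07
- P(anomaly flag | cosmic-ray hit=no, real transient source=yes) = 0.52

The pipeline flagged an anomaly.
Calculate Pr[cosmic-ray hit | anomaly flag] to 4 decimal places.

Weight on cosmic-ray hit=true, given the evidence: 0.009593 + 0.000924 = 0.010517
The normalizing constant is 0.07×0.982×0.935 + 0.52×0.982×0.065 + 0.57×0.018×0.935 + 0.79×0.018×0.065 = 0.107981
Posterior = 0.010517 / 0.107981 ≈ 0.0974

Pr[cosmic-ray hit | anomaly flag] ≈ 0.0974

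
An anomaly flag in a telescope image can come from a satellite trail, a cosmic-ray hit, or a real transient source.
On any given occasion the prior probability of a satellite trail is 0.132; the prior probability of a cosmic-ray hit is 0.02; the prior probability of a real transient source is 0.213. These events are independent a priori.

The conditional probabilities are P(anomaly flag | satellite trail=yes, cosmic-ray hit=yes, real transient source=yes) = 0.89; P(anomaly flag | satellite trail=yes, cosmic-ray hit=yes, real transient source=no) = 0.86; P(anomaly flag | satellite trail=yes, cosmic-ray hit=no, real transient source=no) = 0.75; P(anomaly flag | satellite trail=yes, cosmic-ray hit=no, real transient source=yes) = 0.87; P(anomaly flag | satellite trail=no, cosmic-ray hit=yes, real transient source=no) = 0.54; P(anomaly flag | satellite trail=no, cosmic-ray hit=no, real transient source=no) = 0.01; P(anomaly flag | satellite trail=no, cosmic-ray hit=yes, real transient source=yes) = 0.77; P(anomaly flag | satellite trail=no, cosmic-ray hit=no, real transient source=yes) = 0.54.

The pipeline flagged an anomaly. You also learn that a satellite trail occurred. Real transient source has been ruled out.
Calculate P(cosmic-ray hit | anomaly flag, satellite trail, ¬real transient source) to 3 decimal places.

Weight on cosmic-ray hit=true, given the evidence: 0.86*0.02 = 0.017200
Denominator P(anomaly flag | satellite trail, ¬real transient source): 0.75*0.98 + 0.86*0.02 = 0.752200
P(cosmic-ray hit | anomaly flag, satellite trail, ¬real transient source) = 0.017200/0.752200 ≈ 0.023

P(cosmic-ray hit | anomaly flag, satellite trail, ¬real transient source) ≈ 0.023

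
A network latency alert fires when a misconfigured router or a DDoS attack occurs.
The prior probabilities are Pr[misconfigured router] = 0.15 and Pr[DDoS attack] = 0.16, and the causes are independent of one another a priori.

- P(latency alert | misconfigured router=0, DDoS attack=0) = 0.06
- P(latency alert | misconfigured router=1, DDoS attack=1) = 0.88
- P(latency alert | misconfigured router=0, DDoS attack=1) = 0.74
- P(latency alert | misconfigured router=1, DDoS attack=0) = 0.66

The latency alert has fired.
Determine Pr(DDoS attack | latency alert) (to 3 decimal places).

By total probability over the 4 (misconfigured router, DDoS attack) configurations:
  P(latency alert) = 0.06×0.85×0.84 + 0.74×0.85×0.16 + 0.66×0.15×0.84 + 0.88×0.15×0.16
        = 0.042840 + 0.100640 + 0.083160 + 0.021120 = 0.247760
The terms with DDoS attack present sum to 0.121760, so
  P(DDoS attack | latency alert) = 0.121760 / 0.247760 ≈ 0.491

Pr(DDoS attack | latency alert) ≈ 0.491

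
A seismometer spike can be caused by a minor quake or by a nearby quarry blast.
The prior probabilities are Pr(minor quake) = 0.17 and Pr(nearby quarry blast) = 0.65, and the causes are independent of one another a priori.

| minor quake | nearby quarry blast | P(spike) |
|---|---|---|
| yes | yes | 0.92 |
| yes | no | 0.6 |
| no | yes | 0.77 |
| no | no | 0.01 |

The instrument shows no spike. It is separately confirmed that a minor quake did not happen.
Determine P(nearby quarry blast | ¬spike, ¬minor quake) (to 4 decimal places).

Sum P(¬spike|·) weighted by the priors over both values of nearby quarry blast:
  P(¬spike | ¬minor quake) = 0.99*0.35 + 0.23*0.65
        = 0.346500 + 0.149500 = 0.496000
The terms with nearby quarry blast present sum to 0.149500, so
  P(nearby quarry blast | ¬spike, ¬minor quake) = 0.149500 / 0.496000 ≈ 0.3014

P(nearby quarry blast | ¬spike, ¬minor quake) ≈ 0.3014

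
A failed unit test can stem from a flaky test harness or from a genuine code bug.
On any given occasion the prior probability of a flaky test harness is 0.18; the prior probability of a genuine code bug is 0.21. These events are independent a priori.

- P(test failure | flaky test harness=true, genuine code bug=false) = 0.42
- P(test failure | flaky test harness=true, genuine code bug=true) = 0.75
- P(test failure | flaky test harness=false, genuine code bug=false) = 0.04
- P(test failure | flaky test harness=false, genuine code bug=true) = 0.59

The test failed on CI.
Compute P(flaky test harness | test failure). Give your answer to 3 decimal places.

P(flaky test harness | test failure) ≈ 0.409

Weight on flaky test harness=true, given the evidence: 0.059724 + 0.028350 = 0.088074
Normalizer over all consistent configurations: 0.04×0.82×0.79 + 0.59×0.82×0.21 + 0.42×0.18×0.79 + 0.75×0.18×0.21 = 0.215584
Posterior = 0.088074 / 0.215584 ≈ 0.409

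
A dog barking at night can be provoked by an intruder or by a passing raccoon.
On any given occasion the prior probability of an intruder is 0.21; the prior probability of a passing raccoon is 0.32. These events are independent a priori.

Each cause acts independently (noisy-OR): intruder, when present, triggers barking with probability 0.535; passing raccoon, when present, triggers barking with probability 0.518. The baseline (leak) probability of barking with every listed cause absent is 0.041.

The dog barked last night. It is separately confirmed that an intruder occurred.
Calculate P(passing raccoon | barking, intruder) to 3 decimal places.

P(passing raccoon | barking, intruder) ≈ 0.400

Under noisy-OR, P(barking | causes) = 1 − (1−0.041)·∏(1−qᵢ) over the active causes.
P(barking | intruder) = 0.554065·0.68 + 0.785059·0.32 = 0.376764 + 0.251219 = 0.627983
Of this, 0.251219 comes from 0.785059·0.32 (the passing raccoon=true cases).
P(passing raccoon | barking, intruder) = 0.251219 / 0.627983 ≈ 0.400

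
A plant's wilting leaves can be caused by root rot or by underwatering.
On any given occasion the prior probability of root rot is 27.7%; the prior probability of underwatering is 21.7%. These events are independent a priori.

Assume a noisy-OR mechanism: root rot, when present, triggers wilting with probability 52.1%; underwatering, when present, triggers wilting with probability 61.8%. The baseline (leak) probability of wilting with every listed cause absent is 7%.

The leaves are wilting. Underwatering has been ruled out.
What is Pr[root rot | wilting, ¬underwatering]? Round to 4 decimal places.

Under noisy-OR, P(wilting | causes) = 1 − (1−0.07)·∏(1−qᵢ) over the active causes.
For the numerator, keep only root rot=true terms: 0.55453×0.277 = 0.153605
Denominator P(wilting | ¬underwatering): 0.07×0.723 + 0.55453×0.277 = 0.204215
Posterior = 0.153605 / 0.204215 ≈ 0.7522

Pr[root rot | wilting, ¬underwatering] ≈ 0.7522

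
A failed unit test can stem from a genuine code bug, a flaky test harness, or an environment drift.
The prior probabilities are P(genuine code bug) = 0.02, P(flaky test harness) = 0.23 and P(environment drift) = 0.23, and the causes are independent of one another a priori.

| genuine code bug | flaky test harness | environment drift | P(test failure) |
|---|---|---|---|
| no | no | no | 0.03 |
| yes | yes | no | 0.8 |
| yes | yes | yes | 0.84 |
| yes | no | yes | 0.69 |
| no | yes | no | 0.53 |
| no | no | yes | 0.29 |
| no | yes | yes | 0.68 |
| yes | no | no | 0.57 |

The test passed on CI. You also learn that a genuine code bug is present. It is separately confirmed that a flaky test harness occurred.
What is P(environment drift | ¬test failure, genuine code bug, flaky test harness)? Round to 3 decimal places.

Numerator (weight on configurations with environment drift): 0.16*0.23 = 0.036800
Normalizer over all consistent configurations: 0.2*0.77 + 0.16*0.23 = 0.190800
P(environment drift | ¬test failure, genuine code bug, flaky test harness) = 0.036800/0.190800 ≈ 0.193

P(environment drift | ¬test failure, genuine code bug, flaky test harness) ≈ 0.193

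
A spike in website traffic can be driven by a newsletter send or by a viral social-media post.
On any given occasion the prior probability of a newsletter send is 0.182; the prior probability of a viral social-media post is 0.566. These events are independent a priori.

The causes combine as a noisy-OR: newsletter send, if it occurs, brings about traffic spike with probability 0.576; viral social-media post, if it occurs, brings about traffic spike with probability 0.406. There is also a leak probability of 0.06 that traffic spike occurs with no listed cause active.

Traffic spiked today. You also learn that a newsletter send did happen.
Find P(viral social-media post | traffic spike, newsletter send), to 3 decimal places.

P(viral social-media post | traffic spike, newsletter send) ≈ 0.623

Under noisy-OR, P(traffic spike | causes) = 1 − (1−0.06)·∏(1−qᵢ) over the active causes.
Enumerate both values of viral social-media post and weight by the priors:
  P(traffic spike | newsletter send) = 0.60144*0.434 + 0.763255*0.566
        = 0.261025 + 0.432002 = 0.693027
Keeping only the viral social-media post-present terms gives 0.432002, so
  P(viral social-media post | traffic spike, newsletter send) = 0.432002 / 0.693027 ≈ 0.623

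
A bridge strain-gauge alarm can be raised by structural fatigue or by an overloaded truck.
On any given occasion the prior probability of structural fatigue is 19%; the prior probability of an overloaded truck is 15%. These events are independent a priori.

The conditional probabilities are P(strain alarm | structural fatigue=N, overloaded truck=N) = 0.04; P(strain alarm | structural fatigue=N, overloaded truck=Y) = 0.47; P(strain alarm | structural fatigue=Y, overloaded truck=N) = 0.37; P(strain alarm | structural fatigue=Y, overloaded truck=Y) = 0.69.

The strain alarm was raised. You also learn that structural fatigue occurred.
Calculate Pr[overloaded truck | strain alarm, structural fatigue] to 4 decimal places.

Pr[overloaded truck | strain alarm, structural fatigue] ≈ 0.2476

By total probability over both values of overloaded truck:
  P(strain alarm | structural fatigue) = 0.37*0.85 + 0.69*0.15
        = 0.314500 + 0.103500 = 0.418000
Keeping only the overloaded truck-present terms gives 0.103500, so
  P(overloaded truck | strain alarm, structural fatigue) = 0.103500 / 0.418000 ≈ 0.2476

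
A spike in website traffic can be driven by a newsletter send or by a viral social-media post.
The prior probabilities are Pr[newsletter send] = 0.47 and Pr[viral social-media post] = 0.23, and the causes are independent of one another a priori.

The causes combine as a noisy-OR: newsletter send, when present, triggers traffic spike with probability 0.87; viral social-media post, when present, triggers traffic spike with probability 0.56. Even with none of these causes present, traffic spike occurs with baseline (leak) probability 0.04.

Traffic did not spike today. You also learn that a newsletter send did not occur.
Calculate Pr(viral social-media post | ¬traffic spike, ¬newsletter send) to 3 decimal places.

Under noisy-OR, P(traffic spike | causes) = 1 − (1−0.04)·∏(1−qᵢ) over the active causes.
P(¬traffic spike | ¬newsletter send) = 0.96*0.77 + 0.4224*0.23 = 0.739200 + 0.097152 = 0.836352
The viral social-media post-present share is 0.4224*0.23 = 0.097152.
P(viral social-media post | ¬traffic spike, ¬newsletter send) = 0.097152 / 0.836352 ≈ 0.116

Pr(viral social-media post | ¬traffic spike, ¬newsletter send) ≈ 0.116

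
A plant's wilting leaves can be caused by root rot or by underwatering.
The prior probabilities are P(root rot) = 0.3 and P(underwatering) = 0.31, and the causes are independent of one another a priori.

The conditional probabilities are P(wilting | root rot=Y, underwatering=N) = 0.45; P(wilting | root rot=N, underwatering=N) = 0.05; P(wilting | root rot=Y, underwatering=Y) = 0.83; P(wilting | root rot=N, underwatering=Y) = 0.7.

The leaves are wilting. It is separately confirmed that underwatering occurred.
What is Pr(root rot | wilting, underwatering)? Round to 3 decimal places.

Pr(root rot | wilting, underwatering) ≈ 0.337

P(wilting | underwatering) = 0.7*0.7 + 0.83*0.3 = 0.490000 + 0.249000 = 0.739000
Restricting to configurations with root rot present: 0.83*0.3 = 0.249000.
Hence the posterior is 0.249000/0.739000 ≈ 0.337.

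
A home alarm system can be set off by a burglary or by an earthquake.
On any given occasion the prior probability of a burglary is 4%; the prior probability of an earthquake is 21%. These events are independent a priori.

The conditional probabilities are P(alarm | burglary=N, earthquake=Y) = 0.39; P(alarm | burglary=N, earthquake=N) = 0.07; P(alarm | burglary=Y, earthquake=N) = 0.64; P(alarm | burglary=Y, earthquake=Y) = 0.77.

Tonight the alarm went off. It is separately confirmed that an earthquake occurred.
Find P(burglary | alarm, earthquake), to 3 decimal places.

Weight on burglary=true, given the evidence: 0.77·0.04 = 0.030800
The normalizing constant is 0.39·0.96 + 0.77·0.04 = 0.405200
Posterior = 0.030800 / 0.405200 ≈ 0.076

P(burglary | alarm, earthquake) ≈ 0.076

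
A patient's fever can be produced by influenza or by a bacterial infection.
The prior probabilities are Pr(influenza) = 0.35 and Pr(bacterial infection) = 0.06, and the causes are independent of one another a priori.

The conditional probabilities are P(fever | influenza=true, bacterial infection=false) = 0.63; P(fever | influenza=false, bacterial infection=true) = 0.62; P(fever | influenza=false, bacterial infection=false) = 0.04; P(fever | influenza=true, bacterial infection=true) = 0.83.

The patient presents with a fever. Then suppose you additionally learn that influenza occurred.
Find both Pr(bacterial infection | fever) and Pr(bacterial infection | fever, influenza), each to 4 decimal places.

Numerator (weight on configurations with bacterial infection): 0.024180 + 0.017430 = 0.041610
The normalizing constant is 0.04*0.65*0.94 + 0.62*0.65*0.06 + 0.63*0.35*0.94 + 0.83*0.35*0.06 = 0.273320
P(bacterial infection | fever) = 0.041610/0.273320 ≈ 0.1522

Now also conditioning on influenza=true:
Weight on bacterial infection=true, given the evidence: 0.83·0.06 = 0.049800
The normalizing constant is 0.63·0.94 + 0.83·0.06 = 0.642000
P(bacterial infection | fever, influenza) = 0.049800/0.642000 ≈ 0.0776
Conditioning on influenza lowers the posterior on bacterial infection: the classic explaining-away effect in a common-effect structure.

Pr(bacterial infection | fever) ≈ 0.1522; Pr(bacterial infection | fever, influenza) ≈ 0.0776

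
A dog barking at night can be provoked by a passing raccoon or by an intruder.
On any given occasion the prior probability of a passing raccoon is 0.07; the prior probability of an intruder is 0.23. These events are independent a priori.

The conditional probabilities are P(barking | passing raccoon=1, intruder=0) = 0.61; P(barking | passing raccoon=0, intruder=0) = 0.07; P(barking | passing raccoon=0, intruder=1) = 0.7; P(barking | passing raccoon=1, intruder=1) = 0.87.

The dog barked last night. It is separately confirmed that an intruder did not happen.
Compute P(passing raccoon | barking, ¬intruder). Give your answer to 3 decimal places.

P(passing raccoon | barking, ¬intruder) ≈ 0.396

By total probability over both values of passing raccoon:
  P(barking | ¬intruder) = 0.07×0.93 + 0.61×0.07
        = 0.065100 + 0.042700 = 0.107800
Configurations with passing raccoon contribute 0.042700, so
  P(passing raccoon | barking, ¬intruder) = 0.042700 / 0.107800 ≈ 0.396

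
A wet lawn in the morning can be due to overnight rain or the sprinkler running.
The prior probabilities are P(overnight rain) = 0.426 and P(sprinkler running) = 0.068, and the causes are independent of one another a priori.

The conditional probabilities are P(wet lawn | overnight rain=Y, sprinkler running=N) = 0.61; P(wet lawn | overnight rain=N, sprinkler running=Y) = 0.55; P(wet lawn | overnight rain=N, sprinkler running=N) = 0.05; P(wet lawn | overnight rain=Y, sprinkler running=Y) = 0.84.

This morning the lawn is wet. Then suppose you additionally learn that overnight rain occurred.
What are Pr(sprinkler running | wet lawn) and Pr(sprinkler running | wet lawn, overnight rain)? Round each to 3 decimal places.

Pr(sprinkler running | wet lawn) ≈ 0.146; Pr(sprinkler running | wet lawn, overnight rain) ≈ 0.091

Enumerate the 4 (overnight rain, sprinkler running) configurations and weight by the priors:
  P(wet lawn) = 0.05×0.574×0.932 + 0.55×0.574×0.068 + 0.61×0.426×0.932 + 0.84×0.426×0.068
        = 0.026748 + 0.021468 + 0.242190 + 0.024333 = 0.314739
The terms with sprinkler running present sum to 0.045801, so
  P(sprinkler running | wet lawn) = 0.045801 / 0.314739 ≈ 0.146

Now condition on the additional information:
By total probability over both values of sprinkler running:
  P(wet lawn | overnight rain) = 0.61·0.932 + 0.84·0.068
        = 0.568520 + 0.057120 = 0.625640
Configurations with sprinkler running contribute 0.057120, so
  P(sprinkler running | wet lawn, overnight rain) = 0.057120 / 0.625640 ≈ 0.091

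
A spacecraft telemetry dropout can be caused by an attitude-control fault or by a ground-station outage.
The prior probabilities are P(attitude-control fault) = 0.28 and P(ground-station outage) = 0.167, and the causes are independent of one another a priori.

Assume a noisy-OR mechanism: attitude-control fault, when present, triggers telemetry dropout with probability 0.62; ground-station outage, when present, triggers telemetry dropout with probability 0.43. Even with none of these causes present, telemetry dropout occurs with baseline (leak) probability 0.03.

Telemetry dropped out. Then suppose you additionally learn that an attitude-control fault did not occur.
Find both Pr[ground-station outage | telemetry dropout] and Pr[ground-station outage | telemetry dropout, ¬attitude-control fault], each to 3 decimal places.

Under noisy-OR, P(telemetry dropout | causes) = 1 − (1−0.03)·∏(1−qᵢ) over the active causes.
By total probability over the 4 (attitude-control fault, ground-station outage) configurations:
  P(telemetry dropout) = 0.03·0.72·0.833 + 0.4471·0.72·0.167 + 0.6314·0.28·0.833 + 0.789898·0.28·0.167
        = 0.017993 + 0.053759 + 0.147268 + 0.036936 = 0.255956
Configurations with ground-station outage contribute 0.090695, so
  P(ground-station outage | telemetry dropout) = 0.090695 / 0.255956 ≈ 0.354

Now also conditioning on attitude-control fault≠true:
By total probability over both values of ground-station outage:
  P(telemetry dropout | ¬attitude-control fault) = 0.03·0.833 + 0.4471·0.167
        = 0.024990 + 0.074666 = 0.099656
Configurations with ground-station outage contribute 0.074666, so
  P(ground-station outage | telemetry dropout, ¬attitude-control fault) = 0.074666 / 0.099656 ≈ 0.749
Ruling out attitude-control fault raises the posterior on ground-station outage — the flip side of explaining away.

Pr[ground-station outage | telemetry dropout] ≈ 0.354; Pr[ground-station outage | telemetry dropout, ¬attitude-control fault] ≈ 0.749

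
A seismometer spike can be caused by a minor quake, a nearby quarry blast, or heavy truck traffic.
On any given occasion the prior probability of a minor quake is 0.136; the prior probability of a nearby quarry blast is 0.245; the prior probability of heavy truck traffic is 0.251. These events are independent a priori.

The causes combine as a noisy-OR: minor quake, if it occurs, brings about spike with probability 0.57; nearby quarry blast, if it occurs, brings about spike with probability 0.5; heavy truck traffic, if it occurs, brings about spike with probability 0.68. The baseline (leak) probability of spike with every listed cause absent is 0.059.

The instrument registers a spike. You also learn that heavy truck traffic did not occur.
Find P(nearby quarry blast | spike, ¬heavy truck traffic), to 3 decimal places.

Under noisy-OR, P(spike | causes) = 1 − (1−0.059)·∏(1−qᵢ) over the active causes.
P(spike | ¬heavy truck traffic) = 0.059·0.864·0.755 + 0.5295·0.864·0.245 + 0.59537·0.136·0.755 + 0.797685·0.136·0.245 = 0.038487 + 0.112085 + 0.061133 + 0.026579 = 0.238284
The nearby quarry blast-present share is 0.112085 + 0.026579 = 0.138664.
P(nearby quarry blast | spike, ¬heavy truck traffic) = 0.138664 / 0.238284 ≈ 0.582

P(nearby quarry blast | spike, ¬heavy truck traffic) ≈ 0.582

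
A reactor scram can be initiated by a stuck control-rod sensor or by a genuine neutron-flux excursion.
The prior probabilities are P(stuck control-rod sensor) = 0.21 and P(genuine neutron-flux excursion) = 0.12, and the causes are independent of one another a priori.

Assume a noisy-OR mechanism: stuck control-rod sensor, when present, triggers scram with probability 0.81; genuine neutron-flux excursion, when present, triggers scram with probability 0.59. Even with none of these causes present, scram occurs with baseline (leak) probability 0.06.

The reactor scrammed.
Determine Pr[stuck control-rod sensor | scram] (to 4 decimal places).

Pr[stuck control-rod sensor | scram] ≈ 0.6366

Under noisy-OR, P(scram | causes) = 1 − (1−0.06)·∏(1−qᵢ) over the active causes.
By total probability over the 4 (stuck control-rod sensor, genuine neutron-flux excursion) configurations:
  P(scram) = 0.06×0.79×0.88 + 0.6146×0.79×0.12 + 0.8214×0.21×0.88 + 0.926774×0.21×0.12
        = 0.041712 + 0.058264 + 0.151795 + 0.023355 = 0.275126
The terms with stuck control-rod sensor present sum to 0.175150, so
  P(stuck control-rod sensor | scram) = 0.175150 / 0.275126 ≈ 0.6366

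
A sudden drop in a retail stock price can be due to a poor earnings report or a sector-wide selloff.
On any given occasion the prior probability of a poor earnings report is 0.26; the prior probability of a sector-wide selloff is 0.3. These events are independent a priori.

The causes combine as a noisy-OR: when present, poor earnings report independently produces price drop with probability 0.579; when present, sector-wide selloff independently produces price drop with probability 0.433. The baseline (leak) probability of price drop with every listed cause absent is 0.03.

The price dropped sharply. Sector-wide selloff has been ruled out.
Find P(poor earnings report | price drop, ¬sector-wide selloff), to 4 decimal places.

Under noisy-OR, P(price drop | causes) = 1 − (1−0.03)·∏(1−qᵢ) over the active causes.
P(price drop | ¬sector-wide selloff) = 0.03×0.74 + 0.59163×0.26 = 0.022200 + 0.153824 = 0.176024
The poor earnings report-present share is 0.59163×0.26 = 0.153824.
Hence the posterior is 0.153824/0.176024 ≈ 0.8739.

P(poor earnings report | price drop, ¬sector-wide selloff) ≈ 0.8739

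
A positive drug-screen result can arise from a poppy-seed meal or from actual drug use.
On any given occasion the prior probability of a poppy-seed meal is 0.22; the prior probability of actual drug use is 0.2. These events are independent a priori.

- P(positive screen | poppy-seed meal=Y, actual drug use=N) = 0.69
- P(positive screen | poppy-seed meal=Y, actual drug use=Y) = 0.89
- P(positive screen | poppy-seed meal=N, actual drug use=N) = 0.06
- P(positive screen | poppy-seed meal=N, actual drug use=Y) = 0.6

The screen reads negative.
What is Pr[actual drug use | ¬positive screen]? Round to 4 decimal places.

Weight on actual drug use=true, given the evidence: 0.062400 + 0.004840 = 0.067240
Normalizer over all consistent configurations: 0.94·0.78·0.8 + 0.4·0.78·0.2 + 0.31·0.22·0.8 + 0.11·0.22·0.2 = 0.708360
Posterior = 0.067240 / 0.708360 ≈ 0.0949

Pr[actual drug use | ¬positive screen] ≈ 0.0949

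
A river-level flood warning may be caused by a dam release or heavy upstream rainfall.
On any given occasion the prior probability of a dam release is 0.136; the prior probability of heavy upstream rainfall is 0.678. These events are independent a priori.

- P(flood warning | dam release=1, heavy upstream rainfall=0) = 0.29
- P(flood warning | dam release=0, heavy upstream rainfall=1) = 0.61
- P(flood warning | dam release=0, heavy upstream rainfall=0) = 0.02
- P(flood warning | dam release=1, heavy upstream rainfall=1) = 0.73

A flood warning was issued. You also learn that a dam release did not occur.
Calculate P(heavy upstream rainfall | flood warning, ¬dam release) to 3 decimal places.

P(heavy upstream rainfall | flood warning, ¬dam release) ≈ 0.985

For the numerator, keep only heavy upstream rainfall=true terms: 0.61×0.678 = 0.413580
Denominator P(flood warning | ¬dam release): 0.02×0.322 + 0.61×0.678 = 0.420020
P(heavy upstream rainfall | flood warning, ¬dam release) = 0.413580/0.420020 ≈ 0.985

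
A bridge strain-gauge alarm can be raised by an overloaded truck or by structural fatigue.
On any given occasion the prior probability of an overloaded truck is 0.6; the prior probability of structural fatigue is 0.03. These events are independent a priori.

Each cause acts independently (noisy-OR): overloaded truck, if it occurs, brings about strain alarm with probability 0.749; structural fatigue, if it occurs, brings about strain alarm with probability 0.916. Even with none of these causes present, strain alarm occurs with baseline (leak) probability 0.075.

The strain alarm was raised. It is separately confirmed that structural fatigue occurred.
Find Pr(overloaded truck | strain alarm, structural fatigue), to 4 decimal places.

Under noisy-OR, P(strain alarm | causes) = 1 − (1−0.075)·∏(1−qᵢ) over the active causes.
Numerator (weight on configurations with overloaded truck): 0.980497×0.6 = 0.588298
The normalizing constant is 0.9223×0.4 + 0.980497×0.6 = 0.957218
Posterior = 0.588298 / 0.957218 ≈ 0.6146

Pr(overloaded truck | strain alarm, structural fatigue) ≈ 0.6146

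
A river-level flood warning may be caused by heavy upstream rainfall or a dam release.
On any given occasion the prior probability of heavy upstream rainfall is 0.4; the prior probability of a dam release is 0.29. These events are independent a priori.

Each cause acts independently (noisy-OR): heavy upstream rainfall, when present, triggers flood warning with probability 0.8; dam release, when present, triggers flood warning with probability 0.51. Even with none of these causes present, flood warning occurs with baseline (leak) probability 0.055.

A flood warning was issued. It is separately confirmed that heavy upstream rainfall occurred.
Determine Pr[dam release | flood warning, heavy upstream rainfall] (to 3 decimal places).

Under noisy-OR, P(flood warning | causes) = 1 − (1−0.055)·∏(1−qᵢ) over the active causes.
Weight on dam release=true, given the evidence: 0.90739·0.29 = 0.263143
Denominator P(flood warning | heavy upstream rainfall): 0.811·0.71 + 0.90739·0.29 = 0.838953
P(dam release | flood warning, heavy upstream rainfall) = 0.263143/0.838953 ≈ 0.314

Pr[dam release | flood warning, heavy upstream rainfall] ≈ 0.314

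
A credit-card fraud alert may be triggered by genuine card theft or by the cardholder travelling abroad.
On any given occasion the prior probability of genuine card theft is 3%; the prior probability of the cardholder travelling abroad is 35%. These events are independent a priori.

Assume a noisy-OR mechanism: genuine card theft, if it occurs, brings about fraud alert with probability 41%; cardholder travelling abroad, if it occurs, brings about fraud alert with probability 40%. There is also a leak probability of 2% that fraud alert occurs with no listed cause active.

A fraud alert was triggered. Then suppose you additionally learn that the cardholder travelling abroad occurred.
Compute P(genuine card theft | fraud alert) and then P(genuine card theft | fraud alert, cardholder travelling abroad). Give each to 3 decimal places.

Under noisy-OR, P(fraud alert | causes) = 1 − (1−0.02)·∏(1−qᵢ) over the active causes.
Numerator (weight on configurations with genuine card theft): 0.008225 + 0.006857 = 0.015082
Denominator P(fraud alert): 0.02*0.97*0.65 + 0.412*0.97*0.35 + 0.4218*0.03*0.65 + 0.65308*0.03*0.35 = 0.167566
Posterior = 0.015082 / 0.167566 ≈ 0.090

Now condition on the additional information:
For the numerator, keep only genuine card theft=true terms: 0.65308*0.03 = 0.019592
Denominator P(fraud alert | cardholder travelling abroad): 0.412*0.97 + 0.65308*0.03 = 0.419232
Posterior = 0.019592 / 0.419232 ≈ 0.047

P(genuine card theft | fraud alert) ≈ 0.090; P(genuine card theft | fraud alert, cardholder travelling abroad) ≈ 0.047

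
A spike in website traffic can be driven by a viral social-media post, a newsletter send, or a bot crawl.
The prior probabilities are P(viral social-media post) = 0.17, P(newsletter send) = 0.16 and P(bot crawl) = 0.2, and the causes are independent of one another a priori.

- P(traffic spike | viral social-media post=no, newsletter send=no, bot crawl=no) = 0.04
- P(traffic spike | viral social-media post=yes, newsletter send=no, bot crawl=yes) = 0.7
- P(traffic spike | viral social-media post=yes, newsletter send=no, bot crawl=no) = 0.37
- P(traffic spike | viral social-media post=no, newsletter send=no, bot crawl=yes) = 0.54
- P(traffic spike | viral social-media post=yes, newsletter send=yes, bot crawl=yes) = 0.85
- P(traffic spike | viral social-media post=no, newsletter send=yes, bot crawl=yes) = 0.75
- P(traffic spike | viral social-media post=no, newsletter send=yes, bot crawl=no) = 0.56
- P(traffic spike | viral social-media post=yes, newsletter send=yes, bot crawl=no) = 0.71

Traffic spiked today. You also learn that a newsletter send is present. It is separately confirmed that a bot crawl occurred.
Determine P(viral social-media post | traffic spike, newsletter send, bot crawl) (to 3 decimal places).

P(traffic spike | newsletter send, bot crawl) = 0.75·0.83 + 0.85·0.17 = 0.622500 + 0.144500 = 0.767000
Restricting to configurations with viral social-media post present: 0.85·0.17 = 0.144500.
P(viral social-media post | traffic spike, newsletter send, bot crawl) = 0.144500 / 0.767000 ≈ 0.188

P(viral social-media post | traffic spike, newsletter send, bot crawl) ≈ 0.188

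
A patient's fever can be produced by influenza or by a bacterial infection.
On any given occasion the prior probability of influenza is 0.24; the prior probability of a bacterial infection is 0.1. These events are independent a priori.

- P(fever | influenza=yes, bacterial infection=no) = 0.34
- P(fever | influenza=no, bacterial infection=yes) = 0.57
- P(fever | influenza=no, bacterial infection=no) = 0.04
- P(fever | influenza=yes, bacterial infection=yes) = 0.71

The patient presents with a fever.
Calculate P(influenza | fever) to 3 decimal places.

Numerator (weight on configurations with influenza): 0.073440 + 0.017040 = 0.090480
Normalizer over all consistent configurations: 0.04*0.76*0.9 + 0.57*0.76*0.1 + 0.34*0.24*0.9 + 0.71*0.24*0.1 = 0.161160
P(influenza | fever) = 0.090480/0.161160 ≈ 0.561

P(influenza | fever) ≈ 0.561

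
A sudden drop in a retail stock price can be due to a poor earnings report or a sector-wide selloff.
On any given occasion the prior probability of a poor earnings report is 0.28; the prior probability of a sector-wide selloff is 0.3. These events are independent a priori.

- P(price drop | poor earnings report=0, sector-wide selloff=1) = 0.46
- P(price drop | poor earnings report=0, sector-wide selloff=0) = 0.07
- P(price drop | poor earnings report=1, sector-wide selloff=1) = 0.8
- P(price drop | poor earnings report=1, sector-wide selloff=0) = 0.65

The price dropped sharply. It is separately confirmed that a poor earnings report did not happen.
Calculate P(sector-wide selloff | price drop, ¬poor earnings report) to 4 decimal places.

P(sector-wide selloff | price drop, ¬poor earnings report) ≈ 0.7380

P(price drop | ¬poor earnings report) = 0.07·0.7 + 0.46·0.3 = 0.049000 + 0.138000 = 0.187000
Restricting to configurations with sector-wide selloff present: 0.46·0.3 = 0.138000.
P(sector-wide selloff | price drop, ¬poor earnings report) = 0.138000 / 0.187000 ≈ 0.7380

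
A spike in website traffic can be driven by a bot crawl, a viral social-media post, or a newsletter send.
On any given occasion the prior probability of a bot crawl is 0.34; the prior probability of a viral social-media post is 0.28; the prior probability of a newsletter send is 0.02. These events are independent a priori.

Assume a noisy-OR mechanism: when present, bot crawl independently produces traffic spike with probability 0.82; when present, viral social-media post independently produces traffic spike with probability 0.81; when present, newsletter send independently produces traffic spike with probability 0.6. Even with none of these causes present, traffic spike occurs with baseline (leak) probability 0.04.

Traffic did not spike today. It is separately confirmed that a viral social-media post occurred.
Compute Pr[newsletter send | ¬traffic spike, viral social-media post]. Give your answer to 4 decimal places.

Under noisy-OR, P(traffic spike | causes) = 1 − (1−0.04)·∏(1−qᵢ) over the active causes.
By total probability over the 4 (bot crawl, newsletter send) configurations:
  P(¬traffic spike | viral social-media post) = 0.1824×0.66×0.98 + 0.07296×0.66×0.02 + 0.032832×0.34×0.98 + 0.013133×0.34×0.02
        = 0.117976 + 0.000963 + 0.010940 + 0.000089 = 0.129968
The terms with newsletter send present sum to 0.001052, so
  P(newsletter send | ¬traffic spike, viral social-media post) = 0.001052 / 0.129968 ≈ 0.0081

Pr[newsletter send | ¬traffic spike, viral social-media post] ≈ 0.0081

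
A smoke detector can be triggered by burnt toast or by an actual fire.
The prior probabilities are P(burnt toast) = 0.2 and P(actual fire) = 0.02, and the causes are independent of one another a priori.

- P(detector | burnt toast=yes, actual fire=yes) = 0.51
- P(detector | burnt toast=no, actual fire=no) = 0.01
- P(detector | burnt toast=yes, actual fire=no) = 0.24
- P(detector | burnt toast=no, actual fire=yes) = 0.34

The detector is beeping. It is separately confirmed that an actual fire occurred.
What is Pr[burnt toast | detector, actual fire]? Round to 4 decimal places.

P(detector | actual fire) = 0.34·0.8 + 0.51·0.2 = 0.272000 + 0.102000 = 0.374000
Of this, 0.102000 comes from 0.51·0.2 (the burnt toast=true cases).
Hence the posterior is 0.102000/0.374000 ≈ 0.2727.

Pr[burnt toast | detector, actual fire] ≈ 0.2727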